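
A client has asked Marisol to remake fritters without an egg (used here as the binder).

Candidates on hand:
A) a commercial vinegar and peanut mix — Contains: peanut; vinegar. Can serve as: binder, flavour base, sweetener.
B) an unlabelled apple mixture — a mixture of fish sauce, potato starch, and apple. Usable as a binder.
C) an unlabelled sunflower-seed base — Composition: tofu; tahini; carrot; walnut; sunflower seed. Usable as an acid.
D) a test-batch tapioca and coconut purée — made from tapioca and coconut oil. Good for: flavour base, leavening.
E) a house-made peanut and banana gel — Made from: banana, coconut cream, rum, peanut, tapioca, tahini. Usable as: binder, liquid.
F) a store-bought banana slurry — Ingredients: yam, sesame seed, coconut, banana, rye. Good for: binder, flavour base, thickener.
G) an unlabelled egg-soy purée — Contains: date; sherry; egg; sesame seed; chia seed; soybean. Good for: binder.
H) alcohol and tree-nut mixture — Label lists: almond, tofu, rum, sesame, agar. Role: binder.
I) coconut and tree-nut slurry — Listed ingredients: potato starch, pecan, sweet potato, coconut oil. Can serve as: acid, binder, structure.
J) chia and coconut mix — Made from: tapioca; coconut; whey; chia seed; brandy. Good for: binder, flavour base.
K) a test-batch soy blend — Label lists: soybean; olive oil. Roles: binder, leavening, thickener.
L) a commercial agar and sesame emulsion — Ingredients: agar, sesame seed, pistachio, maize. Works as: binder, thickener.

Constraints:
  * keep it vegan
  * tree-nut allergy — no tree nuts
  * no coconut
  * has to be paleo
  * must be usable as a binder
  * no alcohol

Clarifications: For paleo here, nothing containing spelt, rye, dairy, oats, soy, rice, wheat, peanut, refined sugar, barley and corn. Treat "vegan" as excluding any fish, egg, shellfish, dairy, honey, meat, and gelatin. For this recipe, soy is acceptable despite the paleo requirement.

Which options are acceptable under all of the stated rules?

K

A: has peanut, so not paleo — no
B: has fish sauce, so not vegan — no
C: not usable as a binder; has walnut, so not tree-nut-free — reject
D: not usable as a binder; has coconut oil, so not coconut-free — out
E: has peanut, so not paleo; has coconut cream, so not coconut-free (and 1 more) — no
F: has rye, so not paleo; has coconut, so not coconut-free — no
G: has egg, so not vegan; has sherry, so not alcohol-free — reject
H: has almond, so not tree-nut-free; has rum, so not alcohol-free — out
I: has pecan, so not tree-nut-free; has coconut oil, so not coconut-free — no
J: has whey, so not paleo; has whey, so not vegan (and 2 more) — no
K: soy is permitted under the paleo carve-out; nothing else excluded — valid
L: has maize, so not paleo; has pistachio, so not tree-nut-free — no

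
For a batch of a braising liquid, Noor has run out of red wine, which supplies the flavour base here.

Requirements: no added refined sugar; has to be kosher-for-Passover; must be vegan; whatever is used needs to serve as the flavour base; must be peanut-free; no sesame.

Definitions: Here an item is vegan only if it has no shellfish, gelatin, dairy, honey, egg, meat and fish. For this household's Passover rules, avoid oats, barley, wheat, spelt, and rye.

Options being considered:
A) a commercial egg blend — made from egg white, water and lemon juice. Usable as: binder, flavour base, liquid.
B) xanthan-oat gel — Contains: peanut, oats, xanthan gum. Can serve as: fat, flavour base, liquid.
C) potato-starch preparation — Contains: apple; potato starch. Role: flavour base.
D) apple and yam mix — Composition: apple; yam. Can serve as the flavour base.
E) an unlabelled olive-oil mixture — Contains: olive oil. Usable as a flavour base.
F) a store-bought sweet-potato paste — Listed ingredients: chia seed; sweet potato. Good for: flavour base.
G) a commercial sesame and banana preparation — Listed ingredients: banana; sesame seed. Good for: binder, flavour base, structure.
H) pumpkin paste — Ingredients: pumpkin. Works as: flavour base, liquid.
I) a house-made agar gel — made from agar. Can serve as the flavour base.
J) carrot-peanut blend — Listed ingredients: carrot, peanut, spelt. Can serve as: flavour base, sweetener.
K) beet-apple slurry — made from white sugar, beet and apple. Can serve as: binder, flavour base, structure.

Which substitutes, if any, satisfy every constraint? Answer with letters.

C, D, E, F, H, I

A: has egg white, so not vegan — out
B: has oats, so not kosher-for-Passover; has peanut, so not peanut-free — reject
C: all constraints satisfied — keep
D: only yam and apple; none excluded — OK
E: no sesame, vegan — keep
F: nothing on the exclusion list — keep
G: has sesame seed, so not sesame-free — out
H: only pumpkin; none excluded — keep
I: nothing on the exclusion list — OK
J: has spelt, so not kosher-for-Passover; has peanut, so not peanut-free — no
K: has white sugar, so not no-added-sugar — out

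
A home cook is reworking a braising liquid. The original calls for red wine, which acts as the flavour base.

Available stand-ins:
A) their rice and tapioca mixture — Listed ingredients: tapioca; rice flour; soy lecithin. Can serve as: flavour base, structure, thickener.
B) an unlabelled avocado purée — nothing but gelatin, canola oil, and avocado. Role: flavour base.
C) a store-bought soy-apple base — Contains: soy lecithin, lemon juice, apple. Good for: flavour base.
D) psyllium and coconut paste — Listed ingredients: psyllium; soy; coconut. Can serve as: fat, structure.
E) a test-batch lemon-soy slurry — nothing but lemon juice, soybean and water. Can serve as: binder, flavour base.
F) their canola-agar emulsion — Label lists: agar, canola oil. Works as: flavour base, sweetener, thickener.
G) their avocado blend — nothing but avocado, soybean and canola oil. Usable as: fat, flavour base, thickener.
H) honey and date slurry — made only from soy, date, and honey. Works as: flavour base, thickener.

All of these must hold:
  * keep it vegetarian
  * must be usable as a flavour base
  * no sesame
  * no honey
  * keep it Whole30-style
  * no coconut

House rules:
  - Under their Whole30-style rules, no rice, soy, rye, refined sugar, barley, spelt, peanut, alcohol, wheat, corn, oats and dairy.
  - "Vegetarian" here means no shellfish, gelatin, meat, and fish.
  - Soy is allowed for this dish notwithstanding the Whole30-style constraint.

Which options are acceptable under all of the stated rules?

A: has rice flour, so not Whole30-style — reject
B: has gelatin, so not vegetarian — no
C: soy is permitted under the Whole30-style carve-out; nothing else excluded — OK
D: not usable as a flavour base; has coconut, so not coconut-free — reject
E: soy is permitted under the Whole30-style carve-out; nothing else excluded — OK
F: nothing on the exclusion list — OK
G: soy is permitted under the Whole30-style carve-out; nothing else excluded — OK
H: has honey, so not honey-free — reject

C, E, F, G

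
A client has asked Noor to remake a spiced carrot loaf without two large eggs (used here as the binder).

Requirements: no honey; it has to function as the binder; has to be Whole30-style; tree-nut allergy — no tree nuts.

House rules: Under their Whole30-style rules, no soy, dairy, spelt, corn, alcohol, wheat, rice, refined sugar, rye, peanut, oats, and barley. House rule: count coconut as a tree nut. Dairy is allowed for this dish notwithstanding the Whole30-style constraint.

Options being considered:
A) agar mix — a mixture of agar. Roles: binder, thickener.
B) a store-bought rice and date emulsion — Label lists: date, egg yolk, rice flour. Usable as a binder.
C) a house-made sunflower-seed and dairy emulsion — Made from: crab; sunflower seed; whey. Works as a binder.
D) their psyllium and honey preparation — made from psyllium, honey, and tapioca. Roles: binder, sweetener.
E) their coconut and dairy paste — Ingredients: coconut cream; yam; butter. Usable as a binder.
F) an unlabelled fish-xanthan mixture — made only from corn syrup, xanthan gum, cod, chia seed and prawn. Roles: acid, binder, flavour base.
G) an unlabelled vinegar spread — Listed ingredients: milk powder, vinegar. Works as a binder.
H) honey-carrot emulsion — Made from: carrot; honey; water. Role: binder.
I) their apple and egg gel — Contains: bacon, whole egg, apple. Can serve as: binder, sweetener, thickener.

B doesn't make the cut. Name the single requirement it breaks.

usable as a binder: satisfied
Whole30-style: has rice flour — fails
honey-free: satisfied
tree-nut-free: satisfied

Whole30-style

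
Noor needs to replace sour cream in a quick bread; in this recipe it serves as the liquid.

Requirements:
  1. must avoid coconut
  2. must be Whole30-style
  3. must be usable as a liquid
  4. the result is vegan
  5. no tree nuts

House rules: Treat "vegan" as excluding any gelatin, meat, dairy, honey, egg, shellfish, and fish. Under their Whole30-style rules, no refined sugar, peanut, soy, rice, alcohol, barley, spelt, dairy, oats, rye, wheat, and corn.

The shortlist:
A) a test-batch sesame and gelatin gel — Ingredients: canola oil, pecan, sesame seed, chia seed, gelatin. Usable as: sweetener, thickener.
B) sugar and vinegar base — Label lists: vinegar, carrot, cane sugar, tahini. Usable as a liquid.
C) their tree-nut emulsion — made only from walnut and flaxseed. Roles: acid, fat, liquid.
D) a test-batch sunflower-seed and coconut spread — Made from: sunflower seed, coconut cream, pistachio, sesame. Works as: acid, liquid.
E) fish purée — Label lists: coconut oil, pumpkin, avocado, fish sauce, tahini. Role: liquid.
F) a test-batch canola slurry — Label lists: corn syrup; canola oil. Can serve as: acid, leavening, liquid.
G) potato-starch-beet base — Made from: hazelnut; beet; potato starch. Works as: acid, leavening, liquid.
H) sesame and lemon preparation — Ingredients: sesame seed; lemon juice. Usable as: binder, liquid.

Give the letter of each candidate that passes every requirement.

A: not usable as a liquid; has gelatin, so not vegan (and 1 more) — no
B: has cane sugar, so not Whole30-style — no
C: has walnut, so not tree-nut-free — reject
D: has pistachio, so not tree-nut-free; has coconut cream, so not coconut-free — reject
E: has fish sauce, so not vegan; has coconut oil, so not coconut-free — no
F: has corn syrup, so not Whole30-style — no
G: has hazelnut, so not tree-nut-free — reject
H: works as a liquid, no tree nuts, Whole30-style — OK

H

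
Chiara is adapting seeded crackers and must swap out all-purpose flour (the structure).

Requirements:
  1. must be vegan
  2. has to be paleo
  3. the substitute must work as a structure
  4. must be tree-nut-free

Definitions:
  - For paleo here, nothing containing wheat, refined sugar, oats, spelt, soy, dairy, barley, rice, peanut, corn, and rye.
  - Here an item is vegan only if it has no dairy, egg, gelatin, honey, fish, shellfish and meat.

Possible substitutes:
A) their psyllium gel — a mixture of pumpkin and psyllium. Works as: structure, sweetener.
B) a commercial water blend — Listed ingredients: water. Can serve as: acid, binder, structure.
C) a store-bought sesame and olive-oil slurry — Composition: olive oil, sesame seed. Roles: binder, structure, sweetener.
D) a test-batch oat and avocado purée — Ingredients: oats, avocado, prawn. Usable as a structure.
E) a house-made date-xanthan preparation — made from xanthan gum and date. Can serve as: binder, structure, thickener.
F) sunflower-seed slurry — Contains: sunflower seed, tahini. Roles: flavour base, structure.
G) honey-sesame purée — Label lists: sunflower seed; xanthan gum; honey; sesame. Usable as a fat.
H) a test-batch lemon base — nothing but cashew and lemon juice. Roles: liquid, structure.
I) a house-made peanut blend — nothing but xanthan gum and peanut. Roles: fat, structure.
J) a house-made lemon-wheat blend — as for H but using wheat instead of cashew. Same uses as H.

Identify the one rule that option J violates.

usable as a structure: satisfied
paleo: has wheat — fails
vegan: satisfied
tree-nut-free: satisfied

paleo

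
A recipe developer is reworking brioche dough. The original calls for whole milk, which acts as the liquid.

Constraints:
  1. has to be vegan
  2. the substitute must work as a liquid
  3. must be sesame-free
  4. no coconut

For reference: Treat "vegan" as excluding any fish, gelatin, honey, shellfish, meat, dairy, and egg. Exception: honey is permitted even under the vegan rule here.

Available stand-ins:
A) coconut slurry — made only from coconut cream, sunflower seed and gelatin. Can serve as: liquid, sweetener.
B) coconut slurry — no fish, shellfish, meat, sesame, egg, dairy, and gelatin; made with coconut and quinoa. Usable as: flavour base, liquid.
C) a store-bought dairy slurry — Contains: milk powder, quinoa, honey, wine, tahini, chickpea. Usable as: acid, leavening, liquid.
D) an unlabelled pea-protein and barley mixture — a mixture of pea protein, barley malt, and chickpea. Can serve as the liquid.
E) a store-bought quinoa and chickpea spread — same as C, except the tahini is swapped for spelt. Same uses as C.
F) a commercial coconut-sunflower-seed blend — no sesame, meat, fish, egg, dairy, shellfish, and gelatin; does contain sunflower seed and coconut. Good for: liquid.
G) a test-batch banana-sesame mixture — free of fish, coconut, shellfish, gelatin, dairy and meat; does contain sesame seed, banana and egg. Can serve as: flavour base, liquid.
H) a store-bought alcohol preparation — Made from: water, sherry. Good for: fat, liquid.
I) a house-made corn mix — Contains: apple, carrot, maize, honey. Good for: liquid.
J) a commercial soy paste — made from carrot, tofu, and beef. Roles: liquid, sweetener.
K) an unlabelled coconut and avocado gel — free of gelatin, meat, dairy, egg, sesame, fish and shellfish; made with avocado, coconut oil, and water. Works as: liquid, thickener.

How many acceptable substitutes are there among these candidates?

3

A: has gelatin, so not vegan; has coconut cream, so not coconut-free — out
B: has coconut, so not coconut-free — no
C: has milk powder, so not vegan; has tahini, so not sesame-free — no
D: only barley malt, pea protein and chickpea; none excluded — valid
E: has milk powder, so not vegan — no
F: has coconut, so not coconut-free — no
G: has egg, so not vegan; has sesame seed, so not sesame-free — no
H: only sherry and water; none excluded — valid
I: honey is permitted under the vegan carve-out; nothing else excluded — OK
J: has beef, so not vegan — reject
K: has coconut oil, so not coconut-free — out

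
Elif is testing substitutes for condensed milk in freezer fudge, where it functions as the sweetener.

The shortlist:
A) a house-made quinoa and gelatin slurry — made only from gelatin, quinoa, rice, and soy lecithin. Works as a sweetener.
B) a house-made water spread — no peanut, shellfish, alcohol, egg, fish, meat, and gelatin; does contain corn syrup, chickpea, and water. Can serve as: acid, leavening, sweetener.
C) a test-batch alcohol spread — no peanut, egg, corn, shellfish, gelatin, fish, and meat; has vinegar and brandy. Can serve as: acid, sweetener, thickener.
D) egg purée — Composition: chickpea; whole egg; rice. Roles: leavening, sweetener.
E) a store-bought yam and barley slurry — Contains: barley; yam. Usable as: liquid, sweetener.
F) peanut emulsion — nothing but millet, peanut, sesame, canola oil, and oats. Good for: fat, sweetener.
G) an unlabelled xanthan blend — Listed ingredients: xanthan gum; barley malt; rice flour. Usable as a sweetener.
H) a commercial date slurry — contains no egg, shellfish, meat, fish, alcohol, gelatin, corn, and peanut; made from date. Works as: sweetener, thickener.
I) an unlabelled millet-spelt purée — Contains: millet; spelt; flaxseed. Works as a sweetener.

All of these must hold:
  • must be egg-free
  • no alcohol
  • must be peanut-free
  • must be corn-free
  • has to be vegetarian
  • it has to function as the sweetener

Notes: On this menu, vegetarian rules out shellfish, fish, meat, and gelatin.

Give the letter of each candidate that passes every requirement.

E, G, H, I

A: has gelatin, so not vegetarian — reject
B: has corn syrup, so not corn-free — out
C: has brandy, so not alcohol-free — out
D: has whole egg, so not egg-free — out
E: every rule checks out — OK
F: has peanut, so not peanut-free — reject
G: no corn, no egg — valid
H: works as a sweetener, no corn, vegetarian — keep
I: works as a sweetener, no egg, vegetarian — valid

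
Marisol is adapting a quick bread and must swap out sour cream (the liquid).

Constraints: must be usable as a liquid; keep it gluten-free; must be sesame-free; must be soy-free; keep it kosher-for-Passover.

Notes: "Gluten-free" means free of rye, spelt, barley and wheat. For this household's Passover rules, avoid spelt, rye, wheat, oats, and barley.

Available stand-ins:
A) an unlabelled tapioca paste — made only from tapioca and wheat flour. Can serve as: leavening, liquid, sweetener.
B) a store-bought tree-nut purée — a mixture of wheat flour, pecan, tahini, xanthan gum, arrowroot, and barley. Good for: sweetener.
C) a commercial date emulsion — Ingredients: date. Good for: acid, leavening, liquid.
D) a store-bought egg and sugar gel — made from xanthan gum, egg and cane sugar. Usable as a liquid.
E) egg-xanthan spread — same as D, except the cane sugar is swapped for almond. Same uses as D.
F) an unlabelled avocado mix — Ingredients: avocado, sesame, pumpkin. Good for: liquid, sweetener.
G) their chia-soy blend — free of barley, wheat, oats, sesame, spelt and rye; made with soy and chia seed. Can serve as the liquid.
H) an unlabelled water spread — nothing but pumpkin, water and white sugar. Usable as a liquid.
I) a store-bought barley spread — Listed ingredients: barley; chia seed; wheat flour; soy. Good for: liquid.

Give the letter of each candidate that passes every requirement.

A: has wheat flour, so not gluten-free; has wheat flour, so not kosher-for-Passover — no
B: not usable as a liquid; has barley, so not gluten-free (and 2 more) — no
C: only date; none excluded — valid
D: works as a liquid, kosher-for-Passover, no sesame — keep
E: no sesame, no soy — OK
F: has sesame, so not sesame-free — reject
G: has soy, so not soy-free — reject
H: only white sugar, water and pumpkin; none excluded — keep
I: has barley, so not gluten-free; has barley, so not kosher-for-Passover (and 1 more) — no

C, D, E, H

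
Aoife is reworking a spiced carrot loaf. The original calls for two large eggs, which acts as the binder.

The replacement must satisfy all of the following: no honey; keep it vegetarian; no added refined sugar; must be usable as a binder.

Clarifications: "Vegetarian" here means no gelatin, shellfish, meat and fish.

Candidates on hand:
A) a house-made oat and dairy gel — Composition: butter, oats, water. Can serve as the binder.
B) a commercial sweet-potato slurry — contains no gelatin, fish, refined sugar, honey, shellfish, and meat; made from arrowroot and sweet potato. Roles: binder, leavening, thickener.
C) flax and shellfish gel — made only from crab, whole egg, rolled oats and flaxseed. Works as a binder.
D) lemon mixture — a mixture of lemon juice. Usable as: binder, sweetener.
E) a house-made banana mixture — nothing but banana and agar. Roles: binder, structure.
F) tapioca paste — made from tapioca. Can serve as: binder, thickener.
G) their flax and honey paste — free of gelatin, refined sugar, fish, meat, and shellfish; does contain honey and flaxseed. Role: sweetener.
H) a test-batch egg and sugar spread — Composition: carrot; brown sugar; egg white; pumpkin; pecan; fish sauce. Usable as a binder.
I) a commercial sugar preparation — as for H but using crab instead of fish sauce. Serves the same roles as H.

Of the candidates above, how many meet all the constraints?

A: vegetarian, no honey — keep
B: works as a binder, no refined sugar, no honey — valid
C: has crab, so not vegetarian — out
D: all constraints satisfied — OK
E: nothing on the exclusion list — OK
F: all constraints satisfied — keep
G: not usable as a binder; has honey, so not honey-free — no
H: has fish sauce, so not vegetarian; has brown sugar, so not no-added-sugar — out
I: has crab, so not vegetarian; has brown sugar, so not no-added-sugar — reject

5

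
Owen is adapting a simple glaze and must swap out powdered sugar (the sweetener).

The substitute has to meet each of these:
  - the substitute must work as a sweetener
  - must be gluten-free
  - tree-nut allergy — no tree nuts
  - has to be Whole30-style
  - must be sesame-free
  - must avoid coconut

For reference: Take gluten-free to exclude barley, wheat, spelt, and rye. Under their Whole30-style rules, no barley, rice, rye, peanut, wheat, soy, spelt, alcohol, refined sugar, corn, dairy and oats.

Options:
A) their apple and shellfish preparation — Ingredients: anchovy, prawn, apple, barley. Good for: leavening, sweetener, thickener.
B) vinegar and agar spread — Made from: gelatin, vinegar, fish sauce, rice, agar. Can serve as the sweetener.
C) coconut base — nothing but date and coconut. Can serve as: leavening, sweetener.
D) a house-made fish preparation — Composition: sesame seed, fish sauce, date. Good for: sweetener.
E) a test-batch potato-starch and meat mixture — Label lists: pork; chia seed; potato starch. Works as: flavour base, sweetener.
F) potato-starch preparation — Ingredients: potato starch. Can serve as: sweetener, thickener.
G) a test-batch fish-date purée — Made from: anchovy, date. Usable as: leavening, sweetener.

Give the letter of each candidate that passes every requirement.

A: has barley, so not gluten-free; has barley, so not Whole30-style — no
B: has rice, so not Whole30-style — reject
C: has coconut, so not coconut-free — out
D: has sesame seed, so not sesame-free — out
E: only pork, chia seed and potato starch; none excluded — keep
F: gluten-free, no sesame — keep
G: only anchovy and date; none excluded — keep

E, F, G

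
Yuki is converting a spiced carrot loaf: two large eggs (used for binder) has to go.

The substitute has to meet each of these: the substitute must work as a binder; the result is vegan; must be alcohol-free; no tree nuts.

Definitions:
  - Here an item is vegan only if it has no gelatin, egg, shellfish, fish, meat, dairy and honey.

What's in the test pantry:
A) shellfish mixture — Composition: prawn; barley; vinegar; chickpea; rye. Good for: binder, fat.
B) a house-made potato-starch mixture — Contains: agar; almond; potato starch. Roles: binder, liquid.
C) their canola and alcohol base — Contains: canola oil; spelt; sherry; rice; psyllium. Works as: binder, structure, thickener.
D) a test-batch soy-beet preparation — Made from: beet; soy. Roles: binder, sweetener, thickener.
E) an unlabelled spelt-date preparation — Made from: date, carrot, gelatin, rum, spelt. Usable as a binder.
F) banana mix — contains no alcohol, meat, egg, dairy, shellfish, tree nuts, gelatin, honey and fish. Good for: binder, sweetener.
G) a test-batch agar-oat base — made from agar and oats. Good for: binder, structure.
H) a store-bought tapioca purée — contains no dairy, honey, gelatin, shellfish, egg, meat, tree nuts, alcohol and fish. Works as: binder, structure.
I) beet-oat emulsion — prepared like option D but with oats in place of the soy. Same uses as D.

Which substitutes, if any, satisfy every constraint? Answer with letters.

D, F, G, H, I

A: has prawn, so not vegan — out
B: has almond, so not tree-nut-free — reject
C: has sherry, so not alcohol-free — reject
D: only soy and beet; none excluded — OK
E: has gelatin, so not vegan; has rum, so not alcohol-free — reject
F: all constraints satisfied — valid
G: works as a binder, vegan, no alcohol — valid
H: vegan, no alcohol — keep
I: only oats and beet; none excluded — valid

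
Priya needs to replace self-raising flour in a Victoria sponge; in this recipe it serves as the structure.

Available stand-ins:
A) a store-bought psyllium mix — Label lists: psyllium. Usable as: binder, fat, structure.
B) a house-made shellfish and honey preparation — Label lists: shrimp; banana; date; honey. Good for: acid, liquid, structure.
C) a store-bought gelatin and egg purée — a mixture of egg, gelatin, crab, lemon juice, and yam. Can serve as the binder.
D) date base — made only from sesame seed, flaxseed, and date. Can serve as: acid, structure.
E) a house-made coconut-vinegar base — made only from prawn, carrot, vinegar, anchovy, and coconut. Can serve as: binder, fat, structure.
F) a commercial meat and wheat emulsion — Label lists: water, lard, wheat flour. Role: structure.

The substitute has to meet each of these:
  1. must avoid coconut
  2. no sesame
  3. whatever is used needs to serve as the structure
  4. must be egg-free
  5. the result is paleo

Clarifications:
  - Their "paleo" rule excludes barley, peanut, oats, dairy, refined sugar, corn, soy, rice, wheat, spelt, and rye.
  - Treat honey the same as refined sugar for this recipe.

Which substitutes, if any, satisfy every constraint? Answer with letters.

A

A: only psyllium; none excluded — OK
B: has honey, so not paleo — out
C: not usable as a structure; has egg, so not egg-free — out
D: has sesame seed, so not sesame-free — no
E: has coconut, so not coconut-free — no
F: has wheat flour, so not paleo — out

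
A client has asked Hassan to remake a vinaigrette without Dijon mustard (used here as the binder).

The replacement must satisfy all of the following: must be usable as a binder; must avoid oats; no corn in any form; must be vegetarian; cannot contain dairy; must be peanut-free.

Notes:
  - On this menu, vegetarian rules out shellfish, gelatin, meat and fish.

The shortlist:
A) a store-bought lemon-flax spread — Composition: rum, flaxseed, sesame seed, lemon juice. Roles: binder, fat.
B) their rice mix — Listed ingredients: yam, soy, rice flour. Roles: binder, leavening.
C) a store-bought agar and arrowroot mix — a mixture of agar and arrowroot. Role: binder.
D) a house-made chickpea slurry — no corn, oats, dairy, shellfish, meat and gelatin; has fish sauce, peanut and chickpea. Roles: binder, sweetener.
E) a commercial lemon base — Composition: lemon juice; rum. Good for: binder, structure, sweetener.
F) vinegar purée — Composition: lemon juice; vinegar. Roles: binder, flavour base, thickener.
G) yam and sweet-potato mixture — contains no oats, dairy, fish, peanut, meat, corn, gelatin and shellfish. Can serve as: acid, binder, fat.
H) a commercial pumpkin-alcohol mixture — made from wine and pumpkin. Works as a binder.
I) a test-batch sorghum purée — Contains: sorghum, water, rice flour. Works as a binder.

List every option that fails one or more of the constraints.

D

A: rum and sesame seed etc. — none of it excluded — OK
B: only rice flour, soy and yam; none excluded — valid
C: all constraints satisfied — OK
D: has fish sauce, so not vegetarian; has peanut, so not peanut-free — reject
E: only rum and lemon juice; none excluded — OK
F: only lemon juice and vinegar; none excluded — keep
G: every rule checks out — keep
H: nothing on the exclusion list — valid
I: nothing on the exclusion list — valid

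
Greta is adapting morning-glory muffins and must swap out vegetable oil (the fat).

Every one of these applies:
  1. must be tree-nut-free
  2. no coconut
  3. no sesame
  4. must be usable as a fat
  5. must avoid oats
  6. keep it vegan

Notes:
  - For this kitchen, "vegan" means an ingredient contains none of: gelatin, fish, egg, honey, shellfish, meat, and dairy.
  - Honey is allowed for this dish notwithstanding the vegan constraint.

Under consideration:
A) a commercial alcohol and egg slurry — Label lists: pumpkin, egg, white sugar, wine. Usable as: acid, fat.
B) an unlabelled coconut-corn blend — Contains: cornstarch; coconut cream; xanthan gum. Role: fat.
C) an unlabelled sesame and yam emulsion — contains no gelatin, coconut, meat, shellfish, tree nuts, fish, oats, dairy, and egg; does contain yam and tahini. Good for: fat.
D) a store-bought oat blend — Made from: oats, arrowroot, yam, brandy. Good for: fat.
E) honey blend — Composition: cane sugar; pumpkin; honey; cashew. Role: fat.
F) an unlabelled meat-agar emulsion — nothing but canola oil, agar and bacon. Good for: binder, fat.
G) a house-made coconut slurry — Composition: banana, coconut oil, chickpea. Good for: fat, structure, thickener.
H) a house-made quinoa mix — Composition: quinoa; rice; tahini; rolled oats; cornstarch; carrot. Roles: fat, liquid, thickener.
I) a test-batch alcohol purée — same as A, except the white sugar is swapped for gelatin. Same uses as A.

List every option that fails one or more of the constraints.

A: has egg, so not vegan — no
B: has coconut cream, so not coconut-free — reject
C: has tahini, so not sesame-free — out
D: has oats, so not oat-free — no
E: has cashew, so not tree-nut-free — no
F: has bacon, so not vegan — out
G: has coconut oil, so not coconut-free — reject
H: has tahini, so not sesame-free; has rolled oats, so not oat-free — reject
I: has egg, so not vegan — reject

A, B, C, D, E, F, G, H, I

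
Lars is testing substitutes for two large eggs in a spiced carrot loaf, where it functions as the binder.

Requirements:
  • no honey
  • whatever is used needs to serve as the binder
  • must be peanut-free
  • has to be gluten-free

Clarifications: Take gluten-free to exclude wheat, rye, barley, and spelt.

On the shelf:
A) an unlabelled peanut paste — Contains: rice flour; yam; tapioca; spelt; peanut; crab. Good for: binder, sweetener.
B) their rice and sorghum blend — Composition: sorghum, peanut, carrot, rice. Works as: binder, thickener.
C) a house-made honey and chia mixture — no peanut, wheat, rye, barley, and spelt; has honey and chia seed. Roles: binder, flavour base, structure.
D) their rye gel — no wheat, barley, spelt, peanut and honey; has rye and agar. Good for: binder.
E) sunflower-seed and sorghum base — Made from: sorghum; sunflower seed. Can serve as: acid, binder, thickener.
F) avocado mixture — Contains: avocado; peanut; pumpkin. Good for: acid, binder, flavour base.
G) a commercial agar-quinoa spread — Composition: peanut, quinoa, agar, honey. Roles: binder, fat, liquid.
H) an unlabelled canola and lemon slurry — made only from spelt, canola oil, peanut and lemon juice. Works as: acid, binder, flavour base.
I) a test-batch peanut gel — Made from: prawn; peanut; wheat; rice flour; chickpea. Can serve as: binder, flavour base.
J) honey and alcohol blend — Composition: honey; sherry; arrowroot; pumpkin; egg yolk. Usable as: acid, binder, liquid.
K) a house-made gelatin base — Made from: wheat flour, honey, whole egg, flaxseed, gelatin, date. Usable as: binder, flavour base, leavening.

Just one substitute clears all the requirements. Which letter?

A: has spelt, so not gluten-free; has peanut, so not peanut-free — reject
B: has peanut, so not peanut-free — reject
C: has honey, so not honey-free — no
D: has rye, so not gluten-free — out
E: no peanut, no honey — OK
F: has peanut, so not peanut-free — no
G: has peanut, so not peanut-free; has honey, so not honey-free — reject
H: has spelt, so not gluten-free; has peanut, so not peanut-free — out
I: has wheat, so not gluten-free; has peanut, so not peanut-free — reject
J: has honey, so not honey-free — out
K: has wheat flour, so not gluten-free; has honey, so not honey-free — reject

E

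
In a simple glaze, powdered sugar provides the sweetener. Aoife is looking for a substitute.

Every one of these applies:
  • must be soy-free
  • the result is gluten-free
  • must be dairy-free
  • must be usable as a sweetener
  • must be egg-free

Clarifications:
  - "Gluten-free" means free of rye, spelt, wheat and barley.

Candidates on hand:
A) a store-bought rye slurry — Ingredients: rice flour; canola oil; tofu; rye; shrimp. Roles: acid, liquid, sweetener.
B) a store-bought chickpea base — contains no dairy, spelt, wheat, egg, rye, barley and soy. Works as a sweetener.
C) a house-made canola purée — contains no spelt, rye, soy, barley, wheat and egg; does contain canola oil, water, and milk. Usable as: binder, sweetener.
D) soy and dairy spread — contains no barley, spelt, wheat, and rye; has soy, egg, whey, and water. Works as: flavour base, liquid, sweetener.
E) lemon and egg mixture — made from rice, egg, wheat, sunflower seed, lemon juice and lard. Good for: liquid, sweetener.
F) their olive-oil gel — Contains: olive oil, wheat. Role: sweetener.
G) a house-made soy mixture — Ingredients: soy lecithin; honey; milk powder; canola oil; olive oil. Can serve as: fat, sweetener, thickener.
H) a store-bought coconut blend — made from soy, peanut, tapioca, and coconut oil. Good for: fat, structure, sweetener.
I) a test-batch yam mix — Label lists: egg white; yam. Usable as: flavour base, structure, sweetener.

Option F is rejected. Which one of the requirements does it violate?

gluten-free

usable as a sweetener: satisfied
gluten-free: has wheat — fails
dairy-free: satisfied
soy-free: satisfied
egg-free: satisfied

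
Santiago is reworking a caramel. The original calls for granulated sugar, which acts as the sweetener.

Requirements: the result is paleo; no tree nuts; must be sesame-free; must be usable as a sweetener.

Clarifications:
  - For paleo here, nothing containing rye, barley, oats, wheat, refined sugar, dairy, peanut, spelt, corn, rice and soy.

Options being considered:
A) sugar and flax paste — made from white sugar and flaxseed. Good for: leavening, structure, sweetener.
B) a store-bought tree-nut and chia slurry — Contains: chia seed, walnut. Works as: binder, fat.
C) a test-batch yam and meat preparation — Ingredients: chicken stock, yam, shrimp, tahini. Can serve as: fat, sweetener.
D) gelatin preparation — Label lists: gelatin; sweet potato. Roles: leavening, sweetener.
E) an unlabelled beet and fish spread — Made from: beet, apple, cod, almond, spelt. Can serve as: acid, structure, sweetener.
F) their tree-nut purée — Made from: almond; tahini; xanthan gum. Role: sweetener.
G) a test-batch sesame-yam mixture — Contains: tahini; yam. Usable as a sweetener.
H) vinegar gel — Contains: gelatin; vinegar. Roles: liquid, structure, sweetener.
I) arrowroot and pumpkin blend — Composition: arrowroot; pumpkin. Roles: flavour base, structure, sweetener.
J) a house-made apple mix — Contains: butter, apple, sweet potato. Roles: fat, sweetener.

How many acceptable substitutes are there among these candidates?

3

A: has white sugar, so not paleo — no
B: not usable as a sweetener; has walnut, so not tree-nut-free — out
C: has tahini, so not sesame-free — no
D: no tree nuts, paleo — keep
E: has spelt, so not paleo; has almond, so not tree-nut-free — out
F: has almond, so not tree-nut-free; has tahini, so not sesame-free — no
G: has tahini, so not sesame-free — out
H: works as a sweetener, paleo, no sesame — OK
I: only pumpkin and arrowroot; none excluded — valid
J: has butter, so not paleo — out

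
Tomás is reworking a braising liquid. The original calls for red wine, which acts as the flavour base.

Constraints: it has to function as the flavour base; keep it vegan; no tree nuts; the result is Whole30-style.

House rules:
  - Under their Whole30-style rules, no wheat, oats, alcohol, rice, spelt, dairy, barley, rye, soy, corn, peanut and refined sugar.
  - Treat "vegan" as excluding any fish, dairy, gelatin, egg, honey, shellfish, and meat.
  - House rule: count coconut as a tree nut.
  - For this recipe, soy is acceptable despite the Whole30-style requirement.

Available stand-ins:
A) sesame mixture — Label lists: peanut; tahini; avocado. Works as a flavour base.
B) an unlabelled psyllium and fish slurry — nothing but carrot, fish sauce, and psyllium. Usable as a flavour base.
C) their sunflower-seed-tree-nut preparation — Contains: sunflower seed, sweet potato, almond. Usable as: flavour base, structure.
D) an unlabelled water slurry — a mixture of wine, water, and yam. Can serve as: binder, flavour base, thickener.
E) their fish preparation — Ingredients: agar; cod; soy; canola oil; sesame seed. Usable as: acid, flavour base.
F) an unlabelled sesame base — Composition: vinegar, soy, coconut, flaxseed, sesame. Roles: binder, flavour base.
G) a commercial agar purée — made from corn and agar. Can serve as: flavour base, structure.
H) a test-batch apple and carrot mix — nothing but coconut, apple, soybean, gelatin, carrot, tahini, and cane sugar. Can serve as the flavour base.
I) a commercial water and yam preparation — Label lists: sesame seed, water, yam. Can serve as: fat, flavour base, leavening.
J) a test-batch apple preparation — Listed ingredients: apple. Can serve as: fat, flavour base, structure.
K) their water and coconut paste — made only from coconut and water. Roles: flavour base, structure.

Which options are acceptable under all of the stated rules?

I, J

A: has peanut, so not Whole30-style — reject
B: has fish sauce, so not vegan — no
C: has almond, so not tree-nut-free — reject
D: has wine, so not Whole30-style — no
E: has cod, so not vegan — reject
F: has coconut, so not tree-nut-free — out
G: has corn, so not Whole30-style — out
H: has cane sugar, so not Whole30-style; has gelatin, so not vegan (and 1 more) — out
I: only sesame seed, water and yam; none excluded — valid
J: all constraints satisfied — keep
K: has coconut, so not tree-nut-free — reject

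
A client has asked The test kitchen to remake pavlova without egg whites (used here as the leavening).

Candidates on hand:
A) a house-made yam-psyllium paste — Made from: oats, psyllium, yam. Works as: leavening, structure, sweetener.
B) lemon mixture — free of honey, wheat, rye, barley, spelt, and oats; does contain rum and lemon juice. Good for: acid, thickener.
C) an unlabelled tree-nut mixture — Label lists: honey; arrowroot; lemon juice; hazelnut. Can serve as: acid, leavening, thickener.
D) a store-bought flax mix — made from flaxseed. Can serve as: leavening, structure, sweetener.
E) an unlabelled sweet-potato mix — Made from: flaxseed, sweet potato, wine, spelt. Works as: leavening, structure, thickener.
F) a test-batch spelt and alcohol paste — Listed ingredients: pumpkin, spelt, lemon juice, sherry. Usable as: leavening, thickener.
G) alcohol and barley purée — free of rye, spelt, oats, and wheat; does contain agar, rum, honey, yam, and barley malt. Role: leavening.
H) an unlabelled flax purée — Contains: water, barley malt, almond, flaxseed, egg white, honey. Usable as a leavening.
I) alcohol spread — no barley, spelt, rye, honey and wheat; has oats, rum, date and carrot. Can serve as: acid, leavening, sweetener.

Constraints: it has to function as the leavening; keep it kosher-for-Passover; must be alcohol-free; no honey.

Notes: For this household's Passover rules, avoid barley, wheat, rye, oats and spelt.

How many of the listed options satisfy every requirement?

A: has oats, so not kosher-for-Passover — no
B: not usable as a leavening; has rum, so not alcohol-free — out
C: has honey, so not honey-free — no
D: all constraints satisfied — keep
E: has spelt, so not kosher-for-Passover; has wine, so not alcohol-free — no
F: has spelt, so not kosher-for-Passover; has sherry, so not alcohol-free — reject
G: has barley malt, so not kosher-for-Passover; has rum, so not alcohol-free (and 1 more) — out
H: has barley malt, so not kosher-for-Passover; has honey, so not honey-free — out
I: has oats, so not kosher-for-Passover; has rum, so not alcohol-free — reject

1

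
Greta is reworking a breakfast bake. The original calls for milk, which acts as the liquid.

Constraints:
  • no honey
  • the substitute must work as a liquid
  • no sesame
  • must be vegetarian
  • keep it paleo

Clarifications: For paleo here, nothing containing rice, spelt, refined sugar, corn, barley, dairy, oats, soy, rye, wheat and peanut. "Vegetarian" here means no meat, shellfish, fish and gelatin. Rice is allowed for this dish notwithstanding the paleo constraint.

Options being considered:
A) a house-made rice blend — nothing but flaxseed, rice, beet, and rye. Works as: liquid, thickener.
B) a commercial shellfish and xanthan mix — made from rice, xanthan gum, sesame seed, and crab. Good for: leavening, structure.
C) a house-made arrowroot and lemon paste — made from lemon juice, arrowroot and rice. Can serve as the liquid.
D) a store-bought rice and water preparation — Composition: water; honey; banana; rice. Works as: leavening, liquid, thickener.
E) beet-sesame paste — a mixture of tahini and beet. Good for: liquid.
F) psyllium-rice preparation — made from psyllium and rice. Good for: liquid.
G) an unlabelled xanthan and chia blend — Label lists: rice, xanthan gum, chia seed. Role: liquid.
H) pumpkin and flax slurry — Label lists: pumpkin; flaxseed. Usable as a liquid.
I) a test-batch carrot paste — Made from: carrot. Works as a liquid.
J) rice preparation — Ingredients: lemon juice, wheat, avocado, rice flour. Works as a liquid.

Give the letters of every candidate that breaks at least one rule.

A: has rye, so not paleo — out
B: not usable as a liquid; has crab, so not vegetarian (and 1 more) — out
C: rice is permitted under the paleo carve-out; nothing else excluded — OK
D: has honey, so not honey-free — no
E: has tahini, so not sesame-free — reject
F: rice is permitted under the paleo carve-out; nothing else excluded — OK
G: rice is permitted under the paleo carve-out; nothing else excluded — OK
H: only pumpkin and flaxseed; none excluded — keep
I: works as a liquid, vegetarian, paleo — keep
J: has wheat, so not paleo — out

A, B, D, E, J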